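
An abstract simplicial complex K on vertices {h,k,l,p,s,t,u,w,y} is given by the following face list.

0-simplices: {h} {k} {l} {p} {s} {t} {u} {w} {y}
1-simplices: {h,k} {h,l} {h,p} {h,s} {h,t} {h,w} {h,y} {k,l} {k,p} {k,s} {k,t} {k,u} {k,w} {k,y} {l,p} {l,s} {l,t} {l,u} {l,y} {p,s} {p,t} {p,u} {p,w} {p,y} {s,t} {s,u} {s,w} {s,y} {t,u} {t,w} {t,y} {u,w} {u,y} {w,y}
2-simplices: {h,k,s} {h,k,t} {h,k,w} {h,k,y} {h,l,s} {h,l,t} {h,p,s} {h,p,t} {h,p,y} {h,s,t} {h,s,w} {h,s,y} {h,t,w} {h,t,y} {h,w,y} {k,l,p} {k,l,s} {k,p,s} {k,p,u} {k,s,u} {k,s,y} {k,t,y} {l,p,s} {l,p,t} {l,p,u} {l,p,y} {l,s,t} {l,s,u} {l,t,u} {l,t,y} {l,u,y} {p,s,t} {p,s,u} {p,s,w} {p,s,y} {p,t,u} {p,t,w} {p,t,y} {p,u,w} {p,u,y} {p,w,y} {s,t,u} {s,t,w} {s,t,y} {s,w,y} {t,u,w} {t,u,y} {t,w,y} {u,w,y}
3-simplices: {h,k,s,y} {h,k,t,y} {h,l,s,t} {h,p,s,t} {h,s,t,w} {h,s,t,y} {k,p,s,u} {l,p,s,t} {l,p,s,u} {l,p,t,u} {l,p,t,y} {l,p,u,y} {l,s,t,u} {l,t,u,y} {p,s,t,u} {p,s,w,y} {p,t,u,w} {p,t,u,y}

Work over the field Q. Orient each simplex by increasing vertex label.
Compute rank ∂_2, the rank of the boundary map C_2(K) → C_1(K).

rank∂_2=26

n_0=9 n_1=34 n_2=49 n_3=18  [Q]
∂1: piv[hk,hl,hp,hs,ht,hw,hy,ku] rk=8  ker:kl,kp,ks,kt,kw,ky,lp,ls,lt,lu,ly,ps,pt,pu,pw,py,st,su,sw,sy,tu,tw,ty,uw,uy,wy
∂2: piv[hks,hkt,hkw,hky,hls,hlt,hps,hpt,hpy,hst,hsw,hsy,htw,hty,hwy,klp,kls,kps,kpu,ksu,lpu,lpy,ltu,luy,psw,puw] rk=26  ker:ksy,kty,lps,lpt,lst,lsu,lty,pst,psu,psy,ptu,ptw,pty,puy,pwy,stu,stw,sty,swy,tuw,tuy,twy,uwy
∂3: piv[hksy,hkty,hlst,hpst,hstw,hsty,kpsu,lpst,lpsu,lptu,lpty,lpuy,lstu,ltuy,pswy,ptuw] rk=16  ker:pstu,ptuy
rk∂_2=26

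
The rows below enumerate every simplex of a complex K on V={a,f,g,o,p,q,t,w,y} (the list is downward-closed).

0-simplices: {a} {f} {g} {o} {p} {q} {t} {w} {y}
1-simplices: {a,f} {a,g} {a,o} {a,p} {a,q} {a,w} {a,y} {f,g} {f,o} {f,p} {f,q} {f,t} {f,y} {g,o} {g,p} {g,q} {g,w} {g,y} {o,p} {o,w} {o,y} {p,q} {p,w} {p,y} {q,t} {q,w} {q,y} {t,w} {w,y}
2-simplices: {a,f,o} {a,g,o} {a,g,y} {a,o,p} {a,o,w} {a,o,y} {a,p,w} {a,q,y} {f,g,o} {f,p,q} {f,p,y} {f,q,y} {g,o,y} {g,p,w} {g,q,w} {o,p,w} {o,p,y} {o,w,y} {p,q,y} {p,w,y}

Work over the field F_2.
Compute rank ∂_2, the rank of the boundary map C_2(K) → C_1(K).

n_0=9 n_1=29 n_2=20  [Z2]
∂1: piv[af,ag,ao,ap,aq,aw,ay,ft] rk=8  ker:fg,fo,fp,fq,fy,go,gp,gq,gw,gy,op,ow,oy,pq,pw,py,qt,qw,qy,tw,wy
∂2: piv[afo,ago,agy,aop,aow,aoy,apw,aqy,fgo,fpq,fpy,fqy,gpw,gqw,opy,owy] rk=16  ker:goy,opw,pqy,pwy
rk∂_2=16

rank∂_2=16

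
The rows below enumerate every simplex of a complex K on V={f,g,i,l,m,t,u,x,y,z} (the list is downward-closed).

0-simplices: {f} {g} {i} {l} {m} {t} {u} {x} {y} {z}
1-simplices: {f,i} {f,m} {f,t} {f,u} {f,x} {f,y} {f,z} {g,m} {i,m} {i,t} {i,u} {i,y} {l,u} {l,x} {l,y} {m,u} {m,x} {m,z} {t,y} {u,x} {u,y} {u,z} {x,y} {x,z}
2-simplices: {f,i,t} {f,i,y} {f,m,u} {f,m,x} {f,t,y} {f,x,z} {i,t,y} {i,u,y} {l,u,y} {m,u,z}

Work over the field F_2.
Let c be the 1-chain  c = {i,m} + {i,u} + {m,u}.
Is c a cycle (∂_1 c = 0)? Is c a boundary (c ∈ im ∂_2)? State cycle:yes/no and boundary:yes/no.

cycle:yes boundary:no

n_0=10 n_1=24 n_2=10  [Z2]
∂1: piv[fi,fm,ft,fu,fx,fy,fz,gm,lu] rk=9  ker:im,it,iu,iy,lx,ly,mu,mx,mz,ty,ux,uy,uz,xy,xz
∂2: piv[fit,fiy,fmu,fmx,fty,fxz,iuy,luy,muz] rk=9  ker:ity
∂1c = 0
c vs im∂2: residual ≠ 0 ⇒ not boundary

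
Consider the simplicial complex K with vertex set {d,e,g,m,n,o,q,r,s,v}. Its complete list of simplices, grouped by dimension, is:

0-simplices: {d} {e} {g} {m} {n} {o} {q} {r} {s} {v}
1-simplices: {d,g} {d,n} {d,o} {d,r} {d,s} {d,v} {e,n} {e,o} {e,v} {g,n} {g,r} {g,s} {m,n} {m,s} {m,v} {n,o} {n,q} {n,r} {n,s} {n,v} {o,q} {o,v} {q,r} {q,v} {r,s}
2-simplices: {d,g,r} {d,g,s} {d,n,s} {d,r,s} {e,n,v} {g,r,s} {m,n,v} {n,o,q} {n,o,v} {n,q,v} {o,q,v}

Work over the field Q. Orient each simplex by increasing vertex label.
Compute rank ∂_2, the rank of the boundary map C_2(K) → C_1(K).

n_0=10 n_1=25 n_2=11  [Q]
∂1: piv[dg,dn,do,dr,ds,dv,en,mn,nq] rk=9  ker:eo,ev,gn,gr,gs,ms,mv,no,nr,ns,nv,oq,ov,qr,qv,rs
∂2: piv[dgr,dgs,dns,drs,env,mnv,noq,nov,nqv] rk=9  ker:grs,oqv
rk∂_2=9

rank∂_2=9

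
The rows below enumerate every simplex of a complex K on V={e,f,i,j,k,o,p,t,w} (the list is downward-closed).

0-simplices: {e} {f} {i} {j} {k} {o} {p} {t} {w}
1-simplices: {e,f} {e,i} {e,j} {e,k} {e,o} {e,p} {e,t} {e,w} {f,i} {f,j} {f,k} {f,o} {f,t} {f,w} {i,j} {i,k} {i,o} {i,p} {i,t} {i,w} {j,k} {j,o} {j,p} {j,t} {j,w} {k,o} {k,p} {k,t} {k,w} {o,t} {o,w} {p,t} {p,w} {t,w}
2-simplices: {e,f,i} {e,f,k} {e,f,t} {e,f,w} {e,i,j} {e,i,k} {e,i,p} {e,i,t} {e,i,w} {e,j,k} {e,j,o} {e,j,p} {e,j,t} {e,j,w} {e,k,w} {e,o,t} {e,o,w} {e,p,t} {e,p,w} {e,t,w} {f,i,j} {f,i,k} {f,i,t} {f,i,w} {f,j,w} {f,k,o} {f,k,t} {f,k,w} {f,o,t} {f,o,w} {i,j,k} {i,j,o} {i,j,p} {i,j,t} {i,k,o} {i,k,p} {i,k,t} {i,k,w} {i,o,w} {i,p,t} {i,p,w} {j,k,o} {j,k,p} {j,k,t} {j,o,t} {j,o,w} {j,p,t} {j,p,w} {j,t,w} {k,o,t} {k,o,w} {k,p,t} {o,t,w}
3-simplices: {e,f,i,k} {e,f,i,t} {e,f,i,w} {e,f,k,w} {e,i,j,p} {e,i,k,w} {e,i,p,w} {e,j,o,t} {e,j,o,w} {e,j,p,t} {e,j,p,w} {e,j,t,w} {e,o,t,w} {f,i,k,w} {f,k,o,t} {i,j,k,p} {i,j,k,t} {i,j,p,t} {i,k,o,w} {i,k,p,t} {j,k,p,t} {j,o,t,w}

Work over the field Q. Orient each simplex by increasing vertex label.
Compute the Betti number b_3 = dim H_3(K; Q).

b_3=3

n_0=9 n_1=34 n_2=53 n_3=22  [Q]
∂1: piv[ef,ei,ej,ek,eo,ep,et,ew] rk=8  ker:fi,fj,fk,fo,ft,fw,ij,ik,io,ip,it,iw,jk,jo,jp,jt,jw,ko,kp,kt,kw,ot,ow,pt,pw,tw
∂2: piv[efi,efk,eft,efw,eij,eik,eip,eit,eiw,ejk,ejo,ejp,ejt,ejw,ekw,eot,eow,ept,epw,etw,fij,fko,fkt,fot,ijo,ikp] rk=26  ker:fik,fit,fiw,fjw,fkw,fow,ijk,ijp,ijt,iko,ikt,ikw,iow,ipt,ipw,jko,jkp,jkt,jot,jow,jpt,jpw,jtw,kot,kow,kpt,otw
∂3: piv[efik,efit,efiw,efkw,eijp,eikw,eipw,ejot,ejow,ejpt,ejpw,ejtw,eotw,fkot,ijkp,ijkt,ijpt,ikow,ikpt] rk=19  ker:fikw,jkpt,jotw
b_3=(22−19)−0=3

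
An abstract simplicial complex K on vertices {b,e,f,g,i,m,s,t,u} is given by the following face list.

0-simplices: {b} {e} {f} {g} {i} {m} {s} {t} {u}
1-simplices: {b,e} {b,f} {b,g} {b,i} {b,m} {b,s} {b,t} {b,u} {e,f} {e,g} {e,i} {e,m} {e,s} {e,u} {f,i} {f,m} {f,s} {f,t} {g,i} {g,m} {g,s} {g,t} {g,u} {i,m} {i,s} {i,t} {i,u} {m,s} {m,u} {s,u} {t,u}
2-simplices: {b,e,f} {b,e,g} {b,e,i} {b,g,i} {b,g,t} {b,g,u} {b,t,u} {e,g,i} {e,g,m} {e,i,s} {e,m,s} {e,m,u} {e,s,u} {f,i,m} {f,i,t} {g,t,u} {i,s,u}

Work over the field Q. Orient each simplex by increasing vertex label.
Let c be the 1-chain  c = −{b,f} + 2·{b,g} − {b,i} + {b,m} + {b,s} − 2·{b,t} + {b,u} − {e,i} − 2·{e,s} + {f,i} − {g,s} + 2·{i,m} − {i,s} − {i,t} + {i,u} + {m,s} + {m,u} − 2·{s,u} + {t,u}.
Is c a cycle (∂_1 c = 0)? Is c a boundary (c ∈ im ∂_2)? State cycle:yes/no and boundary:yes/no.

cycle:no boundary:no

n_0=9 n_1=31 n_2=17  [Q]
∂1: piv[be,bf,bg,bi,bm,bs,bt,bu] rk=8  ker:ef,eg,ei,em,es,eu,fi,fm,fs,ft,gi,gm,gs,gt,gu,im,is,it,iu,ms,mu,su,tu
∂2: piv[bef,beg,bei,bgi,bgt,bgu,btu,egm,eis,ems,emu,esu,fim,fit,isu] rk=15  ker:egi,gtu
∂1c = −{b} + 3·{e} − 2·{f} + 3·{g} − 2·{i} + {m} − 4·{t} + 2·{u}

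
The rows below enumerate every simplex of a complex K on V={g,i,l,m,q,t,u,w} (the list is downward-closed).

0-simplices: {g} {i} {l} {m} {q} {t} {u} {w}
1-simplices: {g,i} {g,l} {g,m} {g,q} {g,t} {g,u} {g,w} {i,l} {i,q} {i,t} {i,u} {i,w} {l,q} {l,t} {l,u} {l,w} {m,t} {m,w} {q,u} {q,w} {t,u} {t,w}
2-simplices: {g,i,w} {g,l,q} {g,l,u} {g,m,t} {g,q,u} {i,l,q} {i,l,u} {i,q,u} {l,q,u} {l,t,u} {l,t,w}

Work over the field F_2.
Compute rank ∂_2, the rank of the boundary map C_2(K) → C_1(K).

n_0=8 n_1=22 n_2=11  [Z2]
∂1: piv[gi,gl,gm,gq,gt,gu,gw] rk=7  ker:il,iq,it,iu,iw,lq,lt,lu,lw,mt,mw,qu,qw,tu,tw
∂2: piv[giw,glq,glu,gmt,gqu,ilq,ilu,ltu,ltw] rk=9  ker:iqu,lqu
rk∂_2=9

rank∂_2=9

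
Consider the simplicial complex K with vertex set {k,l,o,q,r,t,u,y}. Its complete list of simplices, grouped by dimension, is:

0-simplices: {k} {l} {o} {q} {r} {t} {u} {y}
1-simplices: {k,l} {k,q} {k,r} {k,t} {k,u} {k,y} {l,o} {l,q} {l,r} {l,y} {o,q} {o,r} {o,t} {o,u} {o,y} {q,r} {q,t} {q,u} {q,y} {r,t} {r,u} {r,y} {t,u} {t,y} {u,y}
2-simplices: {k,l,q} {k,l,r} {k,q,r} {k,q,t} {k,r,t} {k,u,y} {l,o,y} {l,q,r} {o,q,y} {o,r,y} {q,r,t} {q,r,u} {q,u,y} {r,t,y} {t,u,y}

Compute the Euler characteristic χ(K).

n_0=8 n_1=25 n_2=15
χ=+8−25+15=-2

χ(K)=-2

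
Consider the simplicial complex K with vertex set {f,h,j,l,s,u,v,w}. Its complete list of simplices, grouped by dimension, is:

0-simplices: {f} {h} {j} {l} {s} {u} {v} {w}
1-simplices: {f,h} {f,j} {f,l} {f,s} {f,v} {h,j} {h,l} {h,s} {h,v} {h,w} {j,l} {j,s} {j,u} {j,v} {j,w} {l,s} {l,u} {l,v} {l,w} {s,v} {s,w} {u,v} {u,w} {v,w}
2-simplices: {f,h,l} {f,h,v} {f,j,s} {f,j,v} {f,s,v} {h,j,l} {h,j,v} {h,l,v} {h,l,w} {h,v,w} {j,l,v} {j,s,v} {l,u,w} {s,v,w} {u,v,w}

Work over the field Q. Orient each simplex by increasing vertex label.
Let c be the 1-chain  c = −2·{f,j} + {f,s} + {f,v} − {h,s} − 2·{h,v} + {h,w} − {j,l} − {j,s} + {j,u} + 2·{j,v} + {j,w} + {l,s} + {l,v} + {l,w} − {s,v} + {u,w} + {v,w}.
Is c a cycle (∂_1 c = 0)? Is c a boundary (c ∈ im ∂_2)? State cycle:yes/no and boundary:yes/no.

n_0=8 n_1=24 n_2=15  [Q]
∂1: piv[fh,fj,fl,fs,fv,hw,ju] rk=7  ker:hj,hl,hs,hv,jl,js,jv,jw,ls,lu,lv,lw,sv,sw,uv,uw,vw
∂2: piv[fhl,fhv,fjs,fjv,fsv,hjl,hjv,hlv,hlw,hvw,luw,svw,uvw] rk=13  ker:jlv,jsv
∂1c = 2·{h} − 4·{j} − 4·{l} + {s} + 5·{w}

cycle:no boundary:no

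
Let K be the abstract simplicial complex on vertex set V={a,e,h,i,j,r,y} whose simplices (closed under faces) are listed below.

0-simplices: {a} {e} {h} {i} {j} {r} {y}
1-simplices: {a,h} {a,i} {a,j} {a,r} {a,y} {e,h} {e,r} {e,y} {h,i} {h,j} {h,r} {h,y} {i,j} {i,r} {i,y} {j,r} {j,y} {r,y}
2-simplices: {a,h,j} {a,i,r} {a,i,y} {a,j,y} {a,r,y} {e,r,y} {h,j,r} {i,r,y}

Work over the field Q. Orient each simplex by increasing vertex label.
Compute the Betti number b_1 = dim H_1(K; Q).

b_1=5

n_0=7 n_1=18 n_2=8  [Q]
∂1: piv[ah,ai,aj,ar,ay,eh] rk=6  ker:er,ey,hi,hj,hr,hy,ij,ir,iy,jr,jy,ry
∂2: piv[ahj,air,aiy,ajy,ary,ery,hjr] rk=7  ker:iry
b_1=(18−6)−7=5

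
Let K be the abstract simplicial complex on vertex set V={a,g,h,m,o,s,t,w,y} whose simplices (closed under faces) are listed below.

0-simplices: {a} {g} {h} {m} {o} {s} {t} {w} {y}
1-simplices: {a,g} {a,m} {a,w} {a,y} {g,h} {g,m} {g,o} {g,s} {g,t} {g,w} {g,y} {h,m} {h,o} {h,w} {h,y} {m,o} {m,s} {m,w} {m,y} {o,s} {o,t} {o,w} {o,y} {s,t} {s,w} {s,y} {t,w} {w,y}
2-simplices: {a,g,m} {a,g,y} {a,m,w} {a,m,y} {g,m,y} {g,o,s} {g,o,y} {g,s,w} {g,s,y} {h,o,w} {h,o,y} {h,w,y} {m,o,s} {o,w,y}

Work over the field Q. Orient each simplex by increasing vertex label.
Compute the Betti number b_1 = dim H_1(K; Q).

b_1=8

n_0=9 n_1=28 n_2=14  [Q]
∂1: piv[ag,am,aw,ay,gh,go,gs,gt] rk=8  ker:gm,gw,gy,hm,ho,hw,hy,mo,ms,mw,my,os,ot,ow,oy,st,sw,sy,tw,wy
∂2: piv[agm,agy,amw,amy,gos,goy,gsw,gsy,how,hoy,hwy,mos] rk=12  ker:gmy,owy
b_1=(28−8)−12=8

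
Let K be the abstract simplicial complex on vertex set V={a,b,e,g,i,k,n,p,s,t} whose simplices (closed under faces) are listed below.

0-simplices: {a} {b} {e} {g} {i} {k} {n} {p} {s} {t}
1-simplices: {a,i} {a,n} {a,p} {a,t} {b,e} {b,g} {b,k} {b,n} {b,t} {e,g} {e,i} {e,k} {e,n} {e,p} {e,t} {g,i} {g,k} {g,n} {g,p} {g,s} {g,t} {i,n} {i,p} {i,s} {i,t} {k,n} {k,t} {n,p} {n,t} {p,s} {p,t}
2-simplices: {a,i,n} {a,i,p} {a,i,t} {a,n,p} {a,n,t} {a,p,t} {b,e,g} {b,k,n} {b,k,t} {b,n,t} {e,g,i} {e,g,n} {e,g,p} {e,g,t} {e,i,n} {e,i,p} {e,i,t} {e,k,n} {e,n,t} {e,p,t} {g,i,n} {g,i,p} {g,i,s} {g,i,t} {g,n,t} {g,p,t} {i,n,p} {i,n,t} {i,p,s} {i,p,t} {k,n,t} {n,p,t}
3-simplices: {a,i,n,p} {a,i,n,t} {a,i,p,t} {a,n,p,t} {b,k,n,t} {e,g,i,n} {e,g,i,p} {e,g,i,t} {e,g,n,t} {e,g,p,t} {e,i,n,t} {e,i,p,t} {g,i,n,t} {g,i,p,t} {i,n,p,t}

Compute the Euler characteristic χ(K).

n_0=10 n_1=31 n_2=32 n_3=15
χ=+10−31+32−15=-4

χ(K)=-4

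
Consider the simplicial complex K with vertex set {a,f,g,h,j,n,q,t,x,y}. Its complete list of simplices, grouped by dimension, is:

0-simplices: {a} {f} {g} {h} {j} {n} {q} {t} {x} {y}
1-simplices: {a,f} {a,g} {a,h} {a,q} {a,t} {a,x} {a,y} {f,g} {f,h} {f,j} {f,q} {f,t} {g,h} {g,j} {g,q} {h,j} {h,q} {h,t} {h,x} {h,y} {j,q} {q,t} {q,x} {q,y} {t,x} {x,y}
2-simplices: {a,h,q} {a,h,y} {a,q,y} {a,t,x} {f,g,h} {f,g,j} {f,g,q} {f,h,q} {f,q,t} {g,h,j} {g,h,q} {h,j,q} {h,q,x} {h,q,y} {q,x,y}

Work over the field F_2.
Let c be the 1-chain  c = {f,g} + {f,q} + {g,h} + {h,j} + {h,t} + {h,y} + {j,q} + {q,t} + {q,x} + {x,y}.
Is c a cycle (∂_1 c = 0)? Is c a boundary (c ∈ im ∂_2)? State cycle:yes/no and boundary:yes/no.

cycle:yes boundary:no

n_0=10 n_1=26 n_2=15  [Z2]
∂1: piv[af,ag,ah,aq,at,ax,ay,fj] rk=8  ker:fg,fh,fq,ft,gh,gj,gq,hj,hq,ht,hx,hy,jq,qt,qx,qy,tx,xy
∂2: piv[ahq,ahy,aqy,atx,fgh,fgj,fgq,fhq,fqt,ghj,hjq,hqx,qxy] rk=13  ker:ghq,hqy
∂1c = 0
c vs im∂2: residual ≠ 0 ⇒ not boundary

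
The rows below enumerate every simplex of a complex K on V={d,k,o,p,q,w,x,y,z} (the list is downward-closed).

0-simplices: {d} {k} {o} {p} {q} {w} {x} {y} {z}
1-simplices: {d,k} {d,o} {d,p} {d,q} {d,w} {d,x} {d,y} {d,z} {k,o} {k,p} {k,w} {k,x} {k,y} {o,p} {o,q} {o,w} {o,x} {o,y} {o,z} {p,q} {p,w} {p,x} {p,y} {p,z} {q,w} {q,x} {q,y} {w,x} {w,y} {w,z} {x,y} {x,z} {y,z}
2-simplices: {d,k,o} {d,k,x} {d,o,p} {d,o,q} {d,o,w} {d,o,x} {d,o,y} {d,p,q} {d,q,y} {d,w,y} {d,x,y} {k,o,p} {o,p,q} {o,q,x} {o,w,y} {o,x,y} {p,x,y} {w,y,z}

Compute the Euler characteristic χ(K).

n_0=9 n_1=33 n_2=18
χ=+9−33+18=-6

χ(K)=-6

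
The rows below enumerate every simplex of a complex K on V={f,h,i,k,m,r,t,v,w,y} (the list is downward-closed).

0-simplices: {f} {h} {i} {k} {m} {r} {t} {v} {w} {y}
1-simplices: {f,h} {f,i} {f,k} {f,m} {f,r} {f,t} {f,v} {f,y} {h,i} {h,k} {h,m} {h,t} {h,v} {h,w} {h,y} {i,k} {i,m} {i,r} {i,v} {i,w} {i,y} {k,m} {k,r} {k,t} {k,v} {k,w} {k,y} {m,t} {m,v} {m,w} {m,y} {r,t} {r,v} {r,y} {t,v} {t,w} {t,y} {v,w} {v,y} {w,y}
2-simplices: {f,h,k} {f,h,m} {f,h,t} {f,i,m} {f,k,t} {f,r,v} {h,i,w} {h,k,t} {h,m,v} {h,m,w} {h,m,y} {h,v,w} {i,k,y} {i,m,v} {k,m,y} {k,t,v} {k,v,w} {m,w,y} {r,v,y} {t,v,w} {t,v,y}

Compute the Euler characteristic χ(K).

χ(K)=-9

n_0=10 n_1=40 n_2=21
χ=+10−40+21=-9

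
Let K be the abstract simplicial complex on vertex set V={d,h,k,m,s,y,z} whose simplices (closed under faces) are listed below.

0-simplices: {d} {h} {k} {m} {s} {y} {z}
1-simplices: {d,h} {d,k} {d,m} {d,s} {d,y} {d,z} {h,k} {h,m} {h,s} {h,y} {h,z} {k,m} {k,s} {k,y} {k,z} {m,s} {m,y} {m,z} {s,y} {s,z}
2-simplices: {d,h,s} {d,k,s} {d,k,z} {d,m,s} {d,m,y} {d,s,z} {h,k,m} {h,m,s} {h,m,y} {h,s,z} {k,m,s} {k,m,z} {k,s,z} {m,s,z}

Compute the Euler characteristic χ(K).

n_0=7 n_1=20 n_2=14
χ=+7−20+14=1

χ(K)=1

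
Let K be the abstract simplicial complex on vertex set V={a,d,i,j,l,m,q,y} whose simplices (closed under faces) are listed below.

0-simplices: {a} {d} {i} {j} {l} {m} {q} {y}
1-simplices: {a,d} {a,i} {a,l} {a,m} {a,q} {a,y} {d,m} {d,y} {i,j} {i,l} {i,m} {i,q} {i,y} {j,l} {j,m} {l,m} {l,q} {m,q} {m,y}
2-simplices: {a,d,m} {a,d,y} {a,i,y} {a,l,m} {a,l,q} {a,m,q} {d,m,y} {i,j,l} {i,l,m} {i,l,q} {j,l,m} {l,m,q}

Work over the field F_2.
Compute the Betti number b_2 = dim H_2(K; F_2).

n_0=8 n_1=19 n_2=12  [Z2]
∂1: piv[ad,ai,al,am,aq,ay,ij] rk=7  ker:dm,dy,il,im,iq,iy,jl,jm,lm,lq,mq,my
∂2: piv[adm,ady,aiy,alm,alq,amq,dmy,ijl,ilm,ilq,jlm] rk=11  ker:lmq
b_2=(12−11)−0=1

b_2=1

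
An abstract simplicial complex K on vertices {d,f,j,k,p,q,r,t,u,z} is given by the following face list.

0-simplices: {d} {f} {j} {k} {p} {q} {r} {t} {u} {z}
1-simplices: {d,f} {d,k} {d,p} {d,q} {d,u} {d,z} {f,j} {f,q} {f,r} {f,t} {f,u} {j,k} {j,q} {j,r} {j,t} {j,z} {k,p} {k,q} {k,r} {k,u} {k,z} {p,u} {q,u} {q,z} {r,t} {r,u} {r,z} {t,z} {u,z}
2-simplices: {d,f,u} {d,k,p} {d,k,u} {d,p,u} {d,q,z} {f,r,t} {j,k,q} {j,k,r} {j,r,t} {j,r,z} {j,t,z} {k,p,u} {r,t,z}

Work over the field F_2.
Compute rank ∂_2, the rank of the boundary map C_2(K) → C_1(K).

rank∂_2=11

n_0=10 n_1=29 n_2=13  [Z2]
∂1: piv[df,dk,dp,dq,du,dz,fj,fr,ft] rk=9  ker:fq,fu,jk,jq,jr,jt,jz,kp,kq,kr,ku,kz,pu,qu,qz,rt,ru,rz,tz,uz
∂2: piv[dfu,dkp,dku,dpu,dqz,frt,jkq,jkr,jrt,jrz,jtz] rk=11  ker:kpu,rtz
rk∂_2=11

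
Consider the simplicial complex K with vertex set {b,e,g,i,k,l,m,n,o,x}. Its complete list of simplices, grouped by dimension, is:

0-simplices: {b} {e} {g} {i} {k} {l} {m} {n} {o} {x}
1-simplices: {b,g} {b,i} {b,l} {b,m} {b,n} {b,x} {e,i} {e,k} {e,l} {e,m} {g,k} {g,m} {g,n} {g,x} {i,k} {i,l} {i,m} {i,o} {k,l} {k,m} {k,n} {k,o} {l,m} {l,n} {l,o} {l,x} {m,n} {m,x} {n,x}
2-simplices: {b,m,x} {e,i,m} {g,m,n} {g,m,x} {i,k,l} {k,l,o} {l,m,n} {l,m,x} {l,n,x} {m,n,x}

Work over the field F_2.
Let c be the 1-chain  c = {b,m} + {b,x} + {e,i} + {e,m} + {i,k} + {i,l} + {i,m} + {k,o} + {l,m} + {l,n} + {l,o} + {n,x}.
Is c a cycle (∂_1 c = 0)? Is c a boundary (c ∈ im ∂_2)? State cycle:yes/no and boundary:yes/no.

n_0=10 n_1=29 n_2=10  [Z2]
∂1: piv[bg,bi,bl,bm,bn,bx,ei,ek,io] rk=9  ker:el,em,gk,gm,gn,gx,ik,il,im,kl,km,kn,ko,lm,ln,lo,lx,mn,mx,nx
∂2: piv[bmx,eim,gmn,gmx,ikl,klo,lmn,lmx,lnx] rk=9  ker:mnx
∂1c = 0
c vs im∂2: reduces to 0 ⇒ boundary

cycle:yes boundary:yes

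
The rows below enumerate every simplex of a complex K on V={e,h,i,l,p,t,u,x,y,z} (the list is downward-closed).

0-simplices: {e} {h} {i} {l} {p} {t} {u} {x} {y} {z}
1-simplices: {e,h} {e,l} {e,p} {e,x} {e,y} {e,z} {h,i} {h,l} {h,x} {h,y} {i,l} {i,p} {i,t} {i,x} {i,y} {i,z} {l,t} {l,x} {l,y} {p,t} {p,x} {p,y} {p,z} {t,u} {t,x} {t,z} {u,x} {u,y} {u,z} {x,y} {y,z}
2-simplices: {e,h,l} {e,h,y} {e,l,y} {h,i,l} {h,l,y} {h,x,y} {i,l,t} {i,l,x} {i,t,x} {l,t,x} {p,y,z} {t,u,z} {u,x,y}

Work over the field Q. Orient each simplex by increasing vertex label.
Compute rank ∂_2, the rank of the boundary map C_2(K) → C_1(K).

rank∂_2=11

n_0=10 n_1=31 n_2=13  [Q]
∂1: piv[eh,el,ep,ex,ey,ez,hi,it,tu] rk=9  ker:hl,hx,hy,il,ip,ix,iy,iz,lt,lx,ly,pt,px,py,pz,tx,tz,ux,uy,uz,xy,yz
∂2: piv[ehl,ehy,ely,hil,hxy,ilt,ilx,itx,pyz,tuz,uxy] rk=11  ker:hly,ltx
rk∂_2=11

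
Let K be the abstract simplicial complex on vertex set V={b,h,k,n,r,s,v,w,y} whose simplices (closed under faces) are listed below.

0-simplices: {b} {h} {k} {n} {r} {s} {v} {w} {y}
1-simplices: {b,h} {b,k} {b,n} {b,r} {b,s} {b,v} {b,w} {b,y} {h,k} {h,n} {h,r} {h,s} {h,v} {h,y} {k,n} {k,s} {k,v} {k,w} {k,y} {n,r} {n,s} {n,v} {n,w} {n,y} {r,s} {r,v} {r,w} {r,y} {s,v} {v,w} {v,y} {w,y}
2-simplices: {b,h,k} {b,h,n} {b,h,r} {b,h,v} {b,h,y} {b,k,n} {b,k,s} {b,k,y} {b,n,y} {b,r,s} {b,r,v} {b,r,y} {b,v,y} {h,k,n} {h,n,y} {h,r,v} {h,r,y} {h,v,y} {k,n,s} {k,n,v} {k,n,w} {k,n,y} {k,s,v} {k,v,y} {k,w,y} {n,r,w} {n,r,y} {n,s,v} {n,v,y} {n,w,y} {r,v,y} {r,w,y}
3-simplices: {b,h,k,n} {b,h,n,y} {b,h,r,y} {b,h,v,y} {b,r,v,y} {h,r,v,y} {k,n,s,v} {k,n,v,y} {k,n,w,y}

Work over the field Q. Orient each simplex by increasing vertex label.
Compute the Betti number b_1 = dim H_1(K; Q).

b_1=3

n_0=9 n_1=32 n_2=32 n_3=9  [Q]
∂1: piv[bh,bk,bn,br,bs,bv,bw,by] rk=8  ker:hk,hn,hr,hs,hv,hy,kn,ks,kv,kw,ky,nr,ns,nv,nw,ny,rs,rv,rw,ry,sv,vw,vy,wy
∂2: piv[bhk,bhn,bhr,bhv,bhy,bkn,bks,bky,bny,brs,brv,bry,bvy,kns,knv,knw,ksv,kvy,kwy,nrw,nry] rk=21  ker:hkn,hny,hrv,hry,hvy,kny,nsv,nvy,nwy,rvy,rwy
∂3: piv[bhkn,bhny,bhry,bhvy,brvy,hrvy,knsv,knvy,knwy] rk=9
b_1=(32−8)−21=3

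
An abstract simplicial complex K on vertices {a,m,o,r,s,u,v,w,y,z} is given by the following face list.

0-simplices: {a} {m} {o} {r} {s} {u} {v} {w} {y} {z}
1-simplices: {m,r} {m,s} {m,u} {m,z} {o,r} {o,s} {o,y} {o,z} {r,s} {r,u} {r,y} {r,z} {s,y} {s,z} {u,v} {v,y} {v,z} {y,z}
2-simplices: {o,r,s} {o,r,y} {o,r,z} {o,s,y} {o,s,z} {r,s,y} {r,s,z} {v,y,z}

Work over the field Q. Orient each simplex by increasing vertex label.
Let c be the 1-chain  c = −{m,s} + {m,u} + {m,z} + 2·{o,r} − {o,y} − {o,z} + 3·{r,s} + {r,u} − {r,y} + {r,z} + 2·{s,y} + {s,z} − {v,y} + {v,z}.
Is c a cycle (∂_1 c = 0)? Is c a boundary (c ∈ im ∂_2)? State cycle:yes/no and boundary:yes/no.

cycle:no boundary:no

n_0=10 n_1=18 n_2=8  [Q]
∂1: piv[mr,ms,mu,mz,or,oy,uv] rk=7  ker:os,oz,rs,ru,ry,rz,sy,sz,vy,vz,yz
∂2: piv[ors,ory,orz,osy,osz,vyz] rk=6  ker:rsy,rsz
∂1c = −{m} − 2·{r} − {s} + 2·{u} − {y} + 3·{z}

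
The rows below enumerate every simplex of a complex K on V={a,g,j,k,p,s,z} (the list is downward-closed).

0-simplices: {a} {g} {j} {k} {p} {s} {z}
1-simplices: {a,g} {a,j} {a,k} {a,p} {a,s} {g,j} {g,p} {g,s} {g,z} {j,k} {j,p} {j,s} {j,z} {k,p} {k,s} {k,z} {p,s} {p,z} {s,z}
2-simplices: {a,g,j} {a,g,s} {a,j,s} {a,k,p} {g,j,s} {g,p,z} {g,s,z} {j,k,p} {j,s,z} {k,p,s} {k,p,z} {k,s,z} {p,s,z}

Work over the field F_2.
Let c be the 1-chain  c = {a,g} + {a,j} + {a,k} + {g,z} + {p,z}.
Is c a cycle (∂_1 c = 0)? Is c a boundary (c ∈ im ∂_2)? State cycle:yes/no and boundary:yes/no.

n_0=7 n_1=19 n_2=13  [Z2]
∂1: piv[ag,aj,ak,ap,as,gz] rk=6  ker:gj,gp,gs,jk,jp,js,jz,kp,ks,kz,ps,pz,sz
∂2: piv[agj,ags,ajs,akp,gpz,gsz,jkp,jsz,kps,kpz,ksz] rk=11  ker:gjs,psz
∂1c = {a} + {j} + {k} + {p}

cycle:no boundary:no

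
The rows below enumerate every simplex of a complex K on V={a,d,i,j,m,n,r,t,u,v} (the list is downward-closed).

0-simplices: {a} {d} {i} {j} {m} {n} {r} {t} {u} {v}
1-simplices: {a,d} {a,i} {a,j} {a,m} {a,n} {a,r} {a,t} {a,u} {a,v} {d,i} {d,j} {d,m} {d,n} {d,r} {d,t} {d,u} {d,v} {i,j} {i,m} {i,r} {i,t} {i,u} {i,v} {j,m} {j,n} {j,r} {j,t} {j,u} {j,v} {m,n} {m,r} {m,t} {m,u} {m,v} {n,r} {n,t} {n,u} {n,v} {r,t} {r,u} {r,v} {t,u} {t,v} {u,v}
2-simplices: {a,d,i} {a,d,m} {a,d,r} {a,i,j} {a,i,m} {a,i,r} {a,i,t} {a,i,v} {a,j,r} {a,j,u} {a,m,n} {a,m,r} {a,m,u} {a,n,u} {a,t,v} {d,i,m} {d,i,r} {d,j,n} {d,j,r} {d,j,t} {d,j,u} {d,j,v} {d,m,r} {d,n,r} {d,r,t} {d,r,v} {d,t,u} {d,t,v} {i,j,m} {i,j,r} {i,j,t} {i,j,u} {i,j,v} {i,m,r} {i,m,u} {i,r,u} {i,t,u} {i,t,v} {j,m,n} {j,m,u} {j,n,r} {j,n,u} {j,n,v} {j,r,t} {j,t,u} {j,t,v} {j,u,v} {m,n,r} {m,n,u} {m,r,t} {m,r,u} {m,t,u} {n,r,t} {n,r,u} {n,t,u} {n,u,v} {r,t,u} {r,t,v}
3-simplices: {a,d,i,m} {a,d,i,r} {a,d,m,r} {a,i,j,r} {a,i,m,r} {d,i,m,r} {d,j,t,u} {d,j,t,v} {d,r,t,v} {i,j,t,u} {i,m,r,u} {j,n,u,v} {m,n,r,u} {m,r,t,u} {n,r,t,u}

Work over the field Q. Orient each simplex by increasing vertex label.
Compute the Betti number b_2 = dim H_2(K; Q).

n_0=10 n_1=44 n_2=58 n_3=15  [Q]
∂1: piv[ad,ai,aj,am,an,ar,at,au,av] rk=9  ker:di,dj,dm,dn,dr,dt,du,dv,ij,im,ir,it,iu,iv,jm,jn,jr,jt,ju,jv,mn,mr,mt,mu,mv,nr,nt,nu,nv,rt,ru,rv,tu,tv,uv
∂2: piv[adi,adm,adr,aij,aim,air,ait,aiv,ajr,aju,amn,amr,amu,anu,atv,djn,djr,djt,dju,djv,dnr,drt,drv,dtu,dtv,ijm,ijt,iju,iru,jmn,jnv,juv,mrt,nrt] rk=34  ker:dim,dir,dmr,ijr,ijv,imr,imu,itu,itv,jmu,jnr,jnu,jrt,jtu,jtv,mnr,mnu,mru,mtu,nru,ntu,nuv,rtu,rtv
∂3: piv[adim,adir,admr,aijr,aimr,djtu,djtv,drtv,ijtu,imru,jnuv,mnru,mrtu,nrtu] rk=14  ker:dimr
b_2=(58−34)−14=10

b_2=10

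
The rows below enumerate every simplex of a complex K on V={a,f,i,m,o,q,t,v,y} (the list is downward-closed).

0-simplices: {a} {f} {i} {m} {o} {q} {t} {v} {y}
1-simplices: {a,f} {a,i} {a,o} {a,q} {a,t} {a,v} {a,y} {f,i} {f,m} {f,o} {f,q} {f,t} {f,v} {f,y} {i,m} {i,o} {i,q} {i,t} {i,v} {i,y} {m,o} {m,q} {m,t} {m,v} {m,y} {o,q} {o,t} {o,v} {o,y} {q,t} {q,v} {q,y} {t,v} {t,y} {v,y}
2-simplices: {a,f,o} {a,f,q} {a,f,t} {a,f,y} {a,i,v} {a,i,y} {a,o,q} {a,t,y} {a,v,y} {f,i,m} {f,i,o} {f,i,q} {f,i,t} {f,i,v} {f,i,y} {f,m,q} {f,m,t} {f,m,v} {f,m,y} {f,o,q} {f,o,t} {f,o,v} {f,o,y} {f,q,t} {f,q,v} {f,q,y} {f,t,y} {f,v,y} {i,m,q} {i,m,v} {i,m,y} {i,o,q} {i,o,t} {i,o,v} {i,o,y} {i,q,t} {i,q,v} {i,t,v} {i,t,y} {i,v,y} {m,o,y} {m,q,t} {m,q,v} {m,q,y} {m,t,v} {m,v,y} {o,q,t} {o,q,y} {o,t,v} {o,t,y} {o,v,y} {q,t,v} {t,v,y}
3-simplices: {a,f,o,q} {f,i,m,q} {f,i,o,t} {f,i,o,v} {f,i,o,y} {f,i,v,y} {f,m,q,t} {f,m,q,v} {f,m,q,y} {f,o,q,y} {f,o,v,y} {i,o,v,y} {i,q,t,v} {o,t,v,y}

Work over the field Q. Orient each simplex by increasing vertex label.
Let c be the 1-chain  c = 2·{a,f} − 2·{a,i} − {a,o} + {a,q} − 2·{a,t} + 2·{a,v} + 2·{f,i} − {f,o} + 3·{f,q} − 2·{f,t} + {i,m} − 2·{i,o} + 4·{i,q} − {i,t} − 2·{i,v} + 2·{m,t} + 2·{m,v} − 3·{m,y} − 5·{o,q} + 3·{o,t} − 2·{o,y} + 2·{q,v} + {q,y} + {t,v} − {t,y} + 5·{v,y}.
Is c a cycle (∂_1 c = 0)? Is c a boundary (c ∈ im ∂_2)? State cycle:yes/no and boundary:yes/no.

n_0=9 n_1=35 n_2=53 n_3=14  [Q]
∂1: piv[af,ai,ao,aq,at,av,ay,fm] rk=8  ker:fi,fo,fq,ft,fv,fy,im,io,iq,it,iv,iy,mo,mq,mt,mv,my,oq,ot,ov,oy,qt,qv,qy,tv,ty,vy
∂2: piv[afo,afq,aft,afy,aiv,aiy,aoq,aty,avy,fim,fio,fiq,fit,fiv,fiy,fmq,fmt,fmv,fmy,fot,fov,foy,fqt,fqv,fqy,itv,moy] rk=27  ker:foq,fty,fvy,imq,imv,imy,ioq,iot,iov,ioy,iqt,iqv,ity,ivy,mqt,mqv,mqy,mtv,mvy,oqt,oqy,otv,oty,ovy,qtv,tvy
∂3: piv[afoq,fimq,fiot,fiov,fioy,fivy,fmqt,fmqv,fmqy,foqy,fovy,iqtv,otvy] rk=13  ker:iovy
∂1c = 0
c vs im∂2: reduces to 0 ⇒ boundary

cycle:yes boundary:yes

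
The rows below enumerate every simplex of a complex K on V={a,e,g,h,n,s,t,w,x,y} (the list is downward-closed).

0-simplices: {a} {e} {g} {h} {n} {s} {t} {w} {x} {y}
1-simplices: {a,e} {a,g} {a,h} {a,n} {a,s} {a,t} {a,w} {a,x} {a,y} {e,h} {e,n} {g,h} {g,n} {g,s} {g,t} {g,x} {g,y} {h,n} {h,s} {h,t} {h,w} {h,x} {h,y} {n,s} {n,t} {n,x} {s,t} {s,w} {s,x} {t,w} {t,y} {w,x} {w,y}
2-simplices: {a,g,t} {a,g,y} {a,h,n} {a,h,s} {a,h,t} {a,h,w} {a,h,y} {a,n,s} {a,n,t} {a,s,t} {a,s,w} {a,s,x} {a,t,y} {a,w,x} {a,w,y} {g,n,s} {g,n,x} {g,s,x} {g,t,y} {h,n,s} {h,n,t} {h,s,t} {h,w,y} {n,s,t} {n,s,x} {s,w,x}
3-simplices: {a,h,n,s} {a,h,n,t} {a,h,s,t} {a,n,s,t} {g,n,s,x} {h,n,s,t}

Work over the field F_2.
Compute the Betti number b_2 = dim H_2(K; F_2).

b_2=3

n_0=10 n_1=33 n_2=26 n_3=6  [Z2]
∂1: piv[ae,ag,ah,an,as,at,aw,ax,ay] rk=9  ker:eh,en,gh,gn,gs,gt,gx,gy,hn,hs,ht,hw,hx,hy,ns,nt,nx,st,sw,sx,tw,ty,wx,wy
∂2: piv[agt,agy,ahn,ahs,aht,ahw,ahy,ans,ant,ast,asw,asx,aty,awx,awy,gns,gnx,gsx] rk=18  ker:gty,hns,hnt,hst,hwy,nst,nsx,swx
∂3: piv[ahns,ahnt,ahst,anst,gnsx] rk=5  ker:hnst
b_2=(26−18)−5=3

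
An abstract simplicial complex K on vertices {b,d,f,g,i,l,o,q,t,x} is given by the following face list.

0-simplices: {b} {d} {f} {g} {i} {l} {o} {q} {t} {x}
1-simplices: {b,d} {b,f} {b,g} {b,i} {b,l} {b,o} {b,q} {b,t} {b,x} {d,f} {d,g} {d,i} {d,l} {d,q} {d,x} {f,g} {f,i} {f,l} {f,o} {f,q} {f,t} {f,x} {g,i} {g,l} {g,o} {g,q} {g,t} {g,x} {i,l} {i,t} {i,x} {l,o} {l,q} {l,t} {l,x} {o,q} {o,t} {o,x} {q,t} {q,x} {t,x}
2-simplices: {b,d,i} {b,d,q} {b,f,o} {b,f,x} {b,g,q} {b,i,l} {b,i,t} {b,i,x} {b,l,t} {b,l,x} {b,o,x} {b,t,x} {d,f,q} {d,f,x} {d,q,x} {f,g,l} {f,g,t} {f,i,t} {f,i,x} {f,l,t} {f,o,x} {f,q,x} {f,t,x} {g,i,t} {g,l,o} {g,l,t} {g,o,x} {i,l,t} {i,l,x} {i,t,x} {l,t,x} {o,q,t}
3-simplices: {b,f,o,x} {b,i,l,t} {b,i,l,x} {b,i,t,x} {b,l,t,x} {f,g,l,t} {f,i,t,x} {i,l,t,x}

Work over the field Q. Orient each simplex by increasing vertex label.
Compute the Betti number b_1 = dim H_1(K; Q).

b_1=8

n_0=10 n_1=41 n_2=32 n_3=8  [Q]
∂1: piv[bd,bf,bg,bi,bl,bo,bq,bt,bx] rk=9  ker:df,dg,di,dl,dq,dx,fg,fi,fl,fo,fq,ft,fx,gi,gl,go,gq,gt,gx,il,it,ix,lo,lq,lt,lx,oq,ot,ox,qt,qx,tx
∂2: piv[bdi,bdq,bfo,bfx,bgq,bil,bit,bix,blt,blx,box,btx,dfq,dfx,dqx,fgl,fgt,fit,fix,flt,git,glo,gox,oqt] rk=24  ker:fox,fqx,ftx,glt,ilt,ilx,itx,ltx
∂3: piv[bfox,bilt,bilx,bitx,bltx,fglt,fitx] rk=7  ker:iltx
b_1=(41−9)−24=8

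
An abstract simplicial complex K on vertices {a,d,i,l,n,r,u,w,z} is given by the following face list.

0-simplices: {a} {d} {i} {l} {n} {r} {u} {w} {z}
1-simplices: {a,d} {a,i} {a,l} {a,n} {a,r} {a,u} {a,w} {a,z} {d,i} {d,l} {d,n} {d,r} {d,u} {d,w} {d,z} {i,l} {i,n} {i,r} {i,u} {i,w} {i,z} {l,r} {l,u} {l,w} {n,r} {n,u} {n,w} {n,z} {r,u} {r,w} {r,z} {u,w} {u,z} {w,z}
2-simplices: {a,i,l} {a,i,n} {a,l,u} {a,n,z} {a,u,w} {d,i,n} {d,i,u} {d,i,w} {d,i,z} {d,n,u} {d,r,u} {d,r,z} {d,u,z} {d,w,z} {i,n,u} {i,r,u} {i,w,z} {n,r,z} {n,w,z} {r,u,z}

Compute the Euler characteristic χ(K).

n_0=9 n_1=34 n_2=20
χ=+9−34+20=-5

χ(K)=-5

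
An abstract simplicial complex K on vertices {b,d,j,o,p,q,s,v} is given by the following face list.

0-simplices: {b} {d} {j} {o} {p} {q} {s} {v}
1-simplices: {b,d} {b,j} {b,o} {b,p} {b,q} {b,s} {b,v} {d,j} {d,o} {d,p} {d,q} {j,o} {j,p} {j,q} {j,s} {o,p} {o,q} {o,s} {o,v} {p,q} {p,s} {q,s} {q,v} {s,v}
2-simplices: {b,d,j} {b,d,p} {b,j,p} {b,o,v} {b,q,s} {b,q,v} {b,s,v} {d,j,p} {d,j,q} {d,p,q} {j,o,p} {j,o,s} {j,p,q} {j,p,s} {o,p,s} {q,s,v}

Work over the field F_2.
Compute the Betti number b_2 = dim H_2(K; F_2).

b_2=4

n_0=8 n_1=24 n_2=16  [Z2]
∂1: piv[bd,bj,bo,bp,bq,bs,bv] rk=7  ker:dj,do,dp,dq,jo,jp,jq,js,op,oq,os,ov,pq,ps,qs,qv,sv
∂2: piv[bdj,bdp,bjp,bov,bqs,bqv,bsv,djq,dpq,jop,jos,jps] rk=12  ker:djp,jpq,ops,qsv
b_2=(16−12)−0=4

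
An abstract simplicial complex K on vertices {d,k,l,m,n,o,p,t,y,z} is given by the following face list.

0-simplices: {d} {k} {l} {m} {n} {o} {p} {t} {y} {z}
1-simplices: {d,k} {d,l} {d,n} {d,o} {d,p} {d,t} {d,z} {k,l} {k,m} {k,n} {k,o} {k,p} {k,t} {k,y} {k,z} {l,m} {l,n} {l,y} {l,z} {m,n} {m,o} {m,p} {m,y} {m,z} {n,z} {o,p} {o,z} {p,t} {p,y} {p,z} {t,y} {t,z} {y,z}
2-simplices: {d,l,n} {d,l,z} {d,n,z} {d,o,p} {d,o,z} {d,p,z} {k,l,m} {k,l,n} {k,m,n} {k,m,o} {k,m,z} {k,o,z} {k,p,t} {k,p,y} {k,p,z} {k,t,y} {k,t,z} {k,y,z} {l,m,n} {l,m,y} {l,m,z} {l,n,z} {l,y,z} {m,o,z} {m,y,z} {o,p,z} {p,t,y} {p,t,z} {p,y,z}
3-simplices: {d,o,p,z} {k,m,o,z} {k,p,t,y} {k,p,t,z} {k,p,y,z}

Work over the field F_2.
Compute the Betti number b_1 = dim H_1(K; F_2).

b_1=3

n_0=10 n_1=33 n_2=29 n_3=5  [Z2]
∂1: piv[dk,dl,dn,do,dp,dt,dz,km,ky] rk=9  ker:kl,kn,ko,kp,kt,kz,lm,ln,ly,lz,mn,mo,mp,my,mz,nz,op,oz,pt,py,pz,ty,tz,yz
∂2: piv[dln,dlz,dnz,dop,doz,dpz,klm,kln,kmn,kmo,kmz,koz,kpt,kpy,kpz,kty,ktz,kyz,lmy,lmz,lyz] rk=21  ker:lmn,lnz,moz,myz,opz,pty,ptz,pyz
∂3: piv[dopz,kmoz,kpty,kptz,kpyz] rk=5
b_1=(33−9)−21=3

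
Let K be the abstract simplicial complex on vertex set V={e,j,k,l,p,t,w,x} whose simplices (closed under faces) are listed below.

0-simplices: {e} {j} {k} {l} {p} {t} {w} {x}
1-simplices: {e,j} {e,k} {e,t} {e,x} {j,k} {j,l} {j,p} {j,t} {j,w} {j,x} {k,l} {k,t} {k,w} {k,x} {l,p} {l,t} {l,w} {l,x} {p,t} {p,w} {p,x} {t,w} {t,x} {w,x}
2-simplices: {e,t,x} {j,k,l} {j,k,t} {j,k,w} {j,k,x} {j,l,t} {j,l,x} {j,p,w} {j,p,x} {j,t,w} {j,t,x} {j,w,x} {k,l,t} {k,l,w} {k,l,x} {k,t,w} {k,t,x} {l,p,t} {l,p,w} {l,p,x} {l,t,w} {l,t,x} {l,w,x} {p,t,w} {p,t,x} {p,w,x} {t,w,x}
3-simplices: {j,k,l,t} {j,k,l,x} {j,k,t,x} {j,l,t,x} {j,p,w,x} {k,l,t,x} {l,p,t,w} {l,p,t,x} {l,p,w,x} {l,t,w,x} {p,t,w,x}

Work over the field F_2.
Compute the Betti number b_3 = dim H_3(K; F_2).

n_0=8 n_1=24 n_2=27 n_3=11  [Z2]
∂1: piv[ej,ek,et,ex,jl,jp,jw] rk=7  ker:jk,jt,jx,kl,kt,kw,kx,lp,lt,lw,lx,pt,pw,px,tw,tx,wx
∂2: piv[etx,jkl,jkt,jkw,jkx,jlt,jlx,jpw,jpx,jtw,jtx,jwx,klw,lpt,lpw] rk=15  ker:klt,klx,ktw,ktx,lpx,ltw,ltx,lwx,ptw,ptx,pwx,twx
∂3: piv[jklt,jklx,jktx,jltx,jpwx,lptw,lptx,lpwx,ltwx] rk=9  ker:kltx,ptwx
b_3=(11−9)−0=2

b_3=2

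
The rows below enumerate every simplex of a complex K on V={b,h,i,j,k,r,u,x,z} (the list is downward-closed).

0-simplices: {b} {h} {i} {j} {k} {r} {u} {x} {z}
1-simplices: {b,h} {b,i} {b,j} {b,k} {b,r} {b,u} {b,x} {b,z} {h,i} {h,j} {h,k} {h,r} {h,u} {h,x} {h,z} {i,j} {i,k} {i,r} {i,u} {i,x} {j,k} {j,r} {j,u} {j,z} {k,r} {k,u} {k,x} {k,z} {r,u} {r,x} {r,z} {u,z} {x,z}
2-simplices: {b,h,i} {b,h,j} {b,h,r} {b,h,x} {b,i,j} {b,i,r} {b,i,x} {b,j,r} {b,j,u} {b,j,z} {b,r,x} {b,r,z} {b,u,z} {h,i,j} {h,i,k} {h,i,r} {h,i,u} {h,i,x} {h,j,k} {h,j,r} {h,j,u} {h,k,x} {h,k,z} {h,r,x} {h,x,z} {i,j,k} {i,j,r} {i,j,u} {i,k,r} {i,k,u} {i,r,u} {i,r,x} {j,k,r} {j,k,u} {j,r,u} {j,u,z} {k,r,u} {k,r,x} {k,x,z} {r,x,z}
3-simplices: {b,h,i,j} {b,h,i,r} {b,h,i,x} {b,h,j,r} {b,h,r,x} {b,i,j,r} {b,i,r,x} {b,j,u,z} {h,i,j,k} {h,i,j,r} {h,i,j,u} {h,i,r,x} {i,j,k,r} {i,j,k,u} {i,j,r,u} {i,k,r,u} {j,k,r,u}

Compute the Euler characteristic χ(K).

χ(K)=-1

n_0=9 n_1=33 n_2=40 n_3=17
χ=+9−33+40−17=-1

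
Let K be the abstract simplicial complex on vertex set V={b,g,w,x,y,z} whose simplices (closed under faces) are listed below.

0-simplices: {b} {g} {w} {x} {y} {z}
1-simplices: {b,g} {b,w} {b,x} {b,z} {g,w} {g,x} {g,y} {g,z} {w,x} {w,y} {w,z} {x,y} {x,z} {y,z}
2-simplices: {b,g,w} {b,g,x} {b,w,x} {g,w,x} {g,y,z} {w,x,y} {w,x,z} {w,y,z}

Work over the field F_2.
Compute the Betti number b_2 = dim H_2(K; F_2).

b_2=1

n_0=6 n_1=14 n_2=8  [Z2]
∂1: piv[bg,bw,bx,bz,gy] rk=5  ker:gw,gx,gz,wx,wy,wz,xy,xz,yz
∂2: piv[bgw,bgx,bwx,gyz,wxy,wxz,wyz] rk=7  ker:gwx
b_2=(8−7)−0=1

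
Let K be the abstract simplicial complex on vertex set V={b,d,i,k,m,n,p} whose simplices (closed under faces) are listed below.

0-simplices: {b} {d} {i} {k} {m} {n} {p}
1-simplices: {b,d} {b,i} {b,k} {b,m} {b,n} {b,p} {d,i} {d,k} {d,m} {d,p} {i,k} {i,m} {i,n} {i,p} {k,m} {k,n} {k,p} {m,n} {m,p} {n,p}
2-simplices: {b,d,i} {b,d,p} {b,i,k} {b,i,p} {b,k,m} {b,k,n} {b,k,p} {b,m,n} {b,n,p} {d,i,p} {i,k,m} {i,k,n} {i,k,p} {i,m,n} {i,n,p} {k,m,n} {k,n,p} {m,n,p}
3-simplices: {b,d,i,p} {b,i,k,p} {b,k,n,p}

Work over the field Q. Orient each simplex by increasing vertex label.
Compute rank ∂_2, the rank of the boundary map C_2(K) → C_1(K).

n_0=7 n_1=20 n_2=18 n_3=3  [Q]
∂1: piv[bd,bi,bk,bm,bn,bp] rk=6  ker:di,dk,dm,dp,ik,im,in,ip,km,kn,kp,mn,mp,np
∂2: piv[bdi,bdp,bik,bip,bkm,bkn,bkp,bmn,bnp,ikm,ikn,mnp] rk=12  ker:dip,ikp,imn,inp,kmn,knp
∂3: piv[bdip,bikp,bknp] rk=3
rk∂_2=12

rank∂_2=12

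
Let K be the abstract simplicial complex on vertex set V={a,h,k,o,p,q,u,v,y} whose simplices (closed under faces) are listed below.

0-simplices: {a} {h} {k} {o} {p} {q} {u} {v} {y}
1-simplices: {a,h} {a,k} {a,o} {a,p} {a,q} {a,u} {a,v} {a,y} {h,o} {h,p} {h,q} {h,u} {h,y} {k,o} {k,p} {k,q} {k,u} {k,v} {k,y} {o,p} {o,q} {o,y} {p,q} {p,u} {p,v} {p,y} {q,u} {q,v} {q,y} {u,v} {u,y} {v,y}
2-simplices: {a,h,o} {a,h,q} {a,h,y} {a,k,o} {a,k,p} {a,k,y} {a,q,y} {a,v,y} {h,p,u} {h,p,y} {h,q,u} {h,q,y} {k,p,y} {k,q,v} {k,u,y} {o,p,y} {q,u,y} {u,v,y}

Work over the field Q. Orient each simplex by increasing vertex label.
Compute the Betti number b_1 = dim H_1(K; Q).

b_1=7

n_0=9 n_1=32 n_2=18  [Q]
∂1: piv[ah,ak,ao,ap,aq,au,av,ay] rk=8  ker:ho,hp,hq,hu,hy,ko,kp,kq,ku,kv,ky,op,oq,oy,pq,pu,pv,py,qu,qv,qy,uv,uy,vy
∂2: piv[aho,ahq,ahy,ako,akp,aky,aqy,avy,hpu,hpy,hqu,kpy,kqv,kuy,opy,quy,uvy] rk=17  ker:hqy
b_1=(32−8)−17=7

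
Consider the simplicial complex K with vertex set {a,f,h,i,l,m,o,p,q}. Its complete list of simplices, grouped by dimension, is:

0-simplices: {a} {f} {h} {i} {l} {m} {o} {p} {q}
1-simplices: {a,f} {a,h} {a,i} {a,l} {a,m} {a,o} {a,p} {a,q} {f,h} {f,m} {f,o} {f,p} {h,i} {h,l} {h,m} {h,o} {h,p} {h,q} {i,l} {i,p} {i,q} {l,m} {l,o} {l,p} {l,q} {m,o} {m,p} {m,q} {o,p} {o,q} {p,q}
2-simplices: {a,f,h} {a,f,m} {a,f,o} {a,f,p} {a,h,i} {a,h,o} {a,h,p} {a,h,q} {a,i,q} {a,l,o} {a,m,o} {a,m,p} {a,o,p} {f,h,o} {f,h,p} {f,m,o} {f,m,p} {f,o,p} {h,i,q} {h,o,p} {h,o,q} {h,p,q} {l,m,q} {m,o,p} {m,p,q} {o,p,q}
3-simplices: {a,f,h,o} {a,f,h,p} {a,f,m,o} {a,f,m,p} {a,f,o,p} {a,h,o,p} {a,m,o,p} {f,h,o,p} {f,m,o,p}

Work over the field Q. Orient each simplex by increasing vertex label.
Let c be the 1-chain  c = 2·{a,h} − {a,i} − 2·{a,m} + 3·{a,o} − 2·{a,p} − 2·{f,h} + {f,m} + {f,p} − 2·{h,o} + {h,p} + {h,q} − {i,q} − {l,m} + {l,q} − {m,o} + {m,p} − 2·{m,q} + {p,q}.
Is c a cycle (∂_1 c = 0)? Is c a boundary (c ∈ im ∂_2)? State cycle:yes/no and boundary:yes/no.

n_0=9 n_1=31 n_2=26 n_3=9  [Q]
∂1: piv[af,ah,ai,al,am,ao,ap,aq] rk=8  ker:fh,fm,fo,fp,hi,hl,hm,ho,hp,hq,il,ip,iq,lm,lo,lp,lq,mo,mp,mq,op,oq,pq
∂2: piv[afh,afm,afo,afp,ahi,aho,ahp,ahq,aiq,alo,amo,amp,aop,hoq,hpq,lmq,mpq] rk=17  ker:fho,fhp,fmo,fmp,fop,hiq,hop,mop,opq
∂3: piv[afho,afhp,afmo,afmp,afop,ahop,amop] rk=7  ker:fhop,fmop
∂1c = 0
c vs im∂2: reduces to 0 ⇒ boundary

cycle:yes boundary:yes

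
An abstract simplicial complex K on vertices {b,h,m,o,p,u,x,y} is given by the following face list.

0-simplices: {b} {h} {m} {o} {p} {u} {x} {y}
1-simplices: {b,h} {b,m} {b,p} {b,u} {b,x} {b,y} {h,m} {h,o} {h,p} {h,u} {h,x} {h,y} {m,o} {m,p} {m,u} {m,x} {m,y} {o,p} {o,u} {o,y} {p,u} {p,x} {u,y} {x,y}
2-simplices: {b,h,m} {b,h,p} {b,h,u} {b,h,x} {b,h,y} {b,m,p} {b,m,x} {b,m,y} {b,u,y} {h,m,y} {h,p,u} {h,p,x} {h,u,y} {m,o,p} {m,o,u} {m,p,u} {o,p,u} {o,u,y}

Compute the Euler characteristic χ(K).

χ(K)=2

n_0=8 n_1=24 n_2=18
χ=+8−24+18=2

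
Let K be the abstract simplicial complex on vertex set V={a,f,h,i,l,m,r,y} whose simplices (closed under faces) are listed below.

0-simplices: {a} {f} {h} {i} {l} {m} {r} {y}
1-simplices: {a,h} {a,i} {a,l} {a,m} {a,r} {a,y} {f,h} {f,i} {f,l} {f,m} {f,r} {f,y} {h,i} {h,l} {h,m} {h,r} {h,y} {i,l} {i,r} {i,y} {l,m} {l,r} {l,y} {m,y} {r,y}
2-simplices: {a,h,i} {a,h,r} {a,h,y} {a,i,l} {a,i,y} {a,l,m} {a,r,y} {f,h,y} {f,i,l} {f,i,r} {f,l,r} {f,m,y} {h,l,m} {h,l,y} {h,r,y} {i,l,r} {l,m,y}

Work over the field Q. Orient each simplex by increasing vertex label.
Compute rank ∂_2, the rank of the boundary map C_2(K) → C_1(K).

n_0=8 n_1=25 n_2=17  [Q]
∂1: piv[ah,ai,al,am,ar,ay,fh] rk=7  ker:fi,fl,fm,fr,fy,hi,hl,hm,hr,hy,il,ir,iy,lm,lr,ly,my,ry
∂2: piv[ahi,ahr,ahy,ail,aiy,alm,ary,fhy,fil,fir,flr,fmy,hlm,hly,lmy] rk=15  ker:hry,ilr
rk∂_2=15

rank∂_2=15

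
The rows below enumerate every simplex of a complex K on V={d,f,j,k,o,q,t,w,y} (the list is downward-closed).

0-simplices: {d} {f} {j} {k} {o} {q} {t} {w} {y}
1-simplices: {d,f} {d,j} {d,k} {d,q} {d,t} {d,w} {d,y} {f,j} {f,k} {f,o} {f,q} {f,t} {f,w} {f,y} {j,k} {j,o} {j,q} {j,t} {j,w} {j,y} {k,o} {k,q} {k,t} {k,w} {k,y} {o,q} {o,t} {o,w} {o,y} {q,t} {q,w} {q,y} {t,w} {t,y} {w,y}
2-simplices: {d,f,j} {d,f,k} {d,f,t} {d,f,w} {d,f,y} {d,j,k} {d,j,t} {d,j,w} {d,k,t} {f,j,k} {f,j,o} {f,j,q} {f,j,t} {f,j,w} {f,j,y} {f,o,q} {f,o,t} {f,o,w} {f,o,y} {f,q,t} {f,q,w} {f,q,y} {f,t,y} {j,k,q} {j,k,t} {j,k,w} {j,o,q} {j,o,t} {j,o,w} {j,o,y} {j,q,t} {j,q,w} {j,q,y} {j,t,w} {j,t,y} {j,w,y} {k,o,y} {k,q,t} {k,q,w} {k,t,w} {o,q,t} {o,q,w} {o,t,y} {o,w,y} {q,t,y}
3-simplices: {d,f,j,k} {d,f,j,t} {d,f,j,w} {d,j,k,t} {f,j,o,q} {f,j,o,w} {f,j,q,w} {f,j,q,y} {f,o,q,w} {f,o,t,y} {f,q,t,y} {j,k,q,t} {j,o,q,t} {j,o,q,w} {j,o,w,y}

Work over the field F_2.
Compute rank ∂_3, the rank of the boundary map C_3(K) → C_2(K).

rank∂_3=14

n_0=9 n_1=35 n_2=45 n_3=15  [Z2]
∂1: piv[df,dj,dk,dq,dt,dw,dy,fo] rk=8  ker:fj,fk,fq,ft,fw,fy,jk,jo,jq,jt,jw,jy,ko,kq,kt,kw,ky,oq,ot,ow,oy,qt,qw,qy,tw,ty,wy
∂2: piv[dfj,dfk,dft,dfw,dfy,djk,djt,djw,dkt,fjo,fjq,fjy,foq,fot,fow,foy,fqt,fqw,fqy,fty,jkq,jkw,jtw,jwy,koy] rk=25  ker:fjk,fjt,fjw,jkt,joq,jot,jow,joy,jqt,jqw,jqy,jty,kqt,kqw,ktw,oqt,oqw,oty,owy,qty
∂3: piv[dfjk,dfjt,dfjw,djkt,fjoq,fjow,fjqw,fjqy,foqw,foty,fqty,jkqt,joqt,jowy] rk=14  ker:joqw
rk∂_3=14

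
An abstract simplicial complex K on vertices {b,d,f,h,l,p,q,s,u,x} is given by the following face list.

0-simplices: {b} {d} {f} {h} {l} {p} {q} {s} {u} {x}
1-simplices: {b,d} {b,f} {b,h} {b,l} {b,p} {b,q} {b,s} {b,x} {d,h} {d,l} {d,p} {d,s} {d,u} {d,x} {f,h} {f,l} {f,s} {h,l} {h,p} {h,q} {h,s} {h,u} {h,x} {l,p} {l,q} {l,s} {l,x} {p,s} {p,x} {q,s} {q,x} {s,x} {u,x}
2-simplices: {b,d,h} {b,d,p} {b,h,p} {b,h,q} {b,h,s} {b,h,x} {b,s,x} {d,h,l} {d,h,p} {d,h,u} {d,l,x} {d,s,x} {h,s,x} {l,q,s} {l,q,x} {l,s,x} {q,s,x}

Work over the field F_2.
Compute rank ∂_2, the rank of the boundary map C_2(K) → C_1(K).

n_0=10 n_1=33 n_2=17  [Z2]
∂1: piv[bd,bf,bh,bl,bp,bq,bs,bx,du] rk=9  ker:dh,dl,dp,ds,dx,fh,fl,fs,hl,hp,hq,hs,hu,hx,lp,lq,ls,lx,ps,px,qs,qx,sx,ux
∂2: piv[bdh,bdp,bhp,bhq,bhs,bhx,bsx,dhl,dhu,dlx,dsx,lqs,lqx,lsx] rk=14  ker:dhp,hsx,qsx
rk∂_2=14

rank∂_2=14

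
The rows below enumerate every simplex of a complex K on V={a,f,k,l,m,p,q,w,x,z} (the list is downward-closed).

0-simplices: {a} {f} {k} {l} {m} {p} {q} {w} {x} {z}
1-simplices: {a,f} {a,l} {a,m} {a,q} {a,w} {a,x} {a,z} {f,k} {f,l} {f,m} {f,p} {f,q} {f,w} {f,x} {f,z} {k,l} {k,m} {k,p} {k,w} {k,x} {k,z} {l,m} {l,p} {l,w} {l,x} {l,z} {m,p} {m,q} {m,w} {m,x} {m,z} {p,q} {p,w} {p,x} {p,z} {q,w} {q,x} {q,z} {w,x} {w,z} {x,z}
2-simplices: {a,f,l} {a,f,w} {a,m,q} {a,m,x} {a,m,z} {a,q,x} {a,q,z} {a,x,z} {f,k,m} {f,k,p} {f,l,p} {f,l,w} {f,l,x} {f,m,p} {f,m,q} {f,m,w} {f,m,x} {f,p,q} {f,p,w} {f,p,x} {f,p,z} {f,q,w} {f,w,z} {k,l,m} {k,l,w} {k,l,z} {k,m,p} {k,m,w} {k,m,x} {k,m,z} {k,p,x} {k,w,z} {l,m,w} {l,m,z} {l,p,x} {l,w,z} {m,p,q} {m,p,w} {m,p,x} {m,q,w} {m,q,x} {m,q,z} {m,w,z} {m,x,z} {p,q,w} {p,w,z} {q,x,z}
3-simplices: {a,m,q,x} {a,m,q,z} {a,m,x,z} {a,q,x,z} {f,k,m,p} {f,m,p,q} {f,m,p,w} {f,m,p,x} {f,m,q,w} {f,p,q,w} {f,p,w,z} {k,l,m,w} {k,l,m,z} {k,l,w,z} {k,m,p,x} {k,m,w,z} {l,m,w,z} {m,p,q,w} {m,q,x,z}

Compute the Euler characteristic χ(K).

n_0=10 n_1=41 n_2=47 n_3=19
χ=+10−41+47−19=-3

χ(K)=-3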